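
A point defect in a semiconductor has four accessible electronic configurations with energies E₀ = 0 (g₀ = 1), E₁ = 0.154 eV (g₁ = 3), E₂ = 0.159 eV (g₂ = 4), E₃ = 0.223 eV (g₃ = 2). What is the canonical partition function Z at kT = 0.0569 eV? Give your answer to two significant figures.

Eᵢ/kT = 0, 2.707, 2.794, 3.919.
Z = Σ gᵢe^(−Eᵢ/kT) = 1·e^(−0) + 3·e^(−2.707) + 4·e^(−2.794) + 2·e^(−3.919) = 1.000 + 0.2002 + 0.2447 + 0.03972 = 1.485.

Z = 1.5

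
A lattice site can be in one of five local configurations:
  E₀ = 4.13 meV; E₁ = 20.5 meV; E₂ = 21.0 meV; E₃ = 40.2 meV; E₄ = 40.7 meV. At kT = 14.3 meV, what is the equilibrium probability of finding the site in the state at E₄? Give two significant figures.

Eᵢ/kT = 0.2888, 1.434, 1.469, 2.811, 2.846.
Z = Σ e^(−Eᵢ/kT) = e^(−0.2888) + e^(−1.434) + e^(−1.469) + e^(−2.811) + e^(−2.846) = 0.7492 + 0.2384 + 0.2302 + 0.06014 + 0.05808 = 1.336.
P₄ = e^(−E₄/kT) / Z = 0.05808/1.336 = 0.043.

0.043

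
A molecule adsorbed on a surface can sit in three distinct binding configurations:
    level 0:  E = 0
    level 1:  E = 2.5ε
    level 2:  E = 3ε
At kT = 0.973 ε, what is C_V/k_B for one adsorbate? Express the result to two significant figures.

0.75

Eᵢ/kT = 0, 2.569, 3.083.
Z = Σ e^(−Eᵢ/kT) = e^(−0) + e^(−2.569) + e^(−3.083) = 1.000 + 0.07661 + 0.04582 = 1.122.
⟨E⟩ = 0.2932 ε, ⟨E²⟩ = 0.7943 ε².
C_V/k_B = (⟨E²⟩ − ⟨E⟩²)/(kT)² = (0.7943 − 0.08597)/0.9467 = 0.75.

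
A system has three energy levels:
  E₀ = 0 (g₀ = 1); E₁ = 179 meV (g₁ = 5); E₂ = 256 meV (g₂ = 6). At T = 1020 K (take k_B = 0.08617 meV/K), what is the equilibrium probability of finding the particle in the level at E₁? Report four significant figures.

0.3298

k_BT = 0.08617 × 1020 K = 87.8934 meV.
Eᵢ/kT = 0, 2.03656, 2.91262.
Z = Σ gᵢe^(−Eᵢ/kT) = 1·e^(−0) + 5·e^(−2.03656) + 6·e^(−2.91262) = 1.00000 + 0.652384 + 0.325999 = 1.97838.
P₁ = g₁ e^(−E₁/kT) / Z = 0.652384/1.97838 = 0.3298.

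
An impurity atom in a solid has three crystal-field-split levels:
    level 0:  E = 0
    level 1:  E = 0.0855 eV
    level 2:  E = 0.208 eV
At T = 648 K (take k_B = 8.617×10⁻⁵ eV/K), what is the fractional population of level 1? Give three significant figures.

0.174

k_BT = 8.617×10⁻⁵ × 648 K = 0.055838 eV.
Eᵢ/kT = 0, 1.5312, 3.7251.
Z = Σ e^(−Eᵢ/kT) = e^(−0) + e^(−1.5312) + e^(−3.7251) = 1.0000 + 0.21628 + 0.024111 = 1.2404.
P₁ = e^(−E₁/kT) / Z = 0.21628/1.2404 = 0.174.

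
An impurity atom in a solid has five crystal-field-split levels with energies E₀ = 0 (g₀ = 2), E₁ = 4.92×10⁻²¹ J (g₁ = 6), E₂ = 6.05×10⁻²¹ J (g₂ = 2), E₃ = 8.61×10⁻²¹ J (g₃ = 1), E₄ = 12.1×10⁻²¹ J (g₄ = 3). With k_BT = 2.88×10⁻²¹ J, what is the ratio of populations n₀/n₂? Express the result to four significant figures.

n₀/n₂ = (g₀/g₂) exp[−(E₀−E₂)/kT] = (2/2) × exp(−(-6.05 ×10⁻²¹ J)/(2.88 ×10⁻²¹ J)) = (2/2) × exp(2.10069) = 8.172.

8.172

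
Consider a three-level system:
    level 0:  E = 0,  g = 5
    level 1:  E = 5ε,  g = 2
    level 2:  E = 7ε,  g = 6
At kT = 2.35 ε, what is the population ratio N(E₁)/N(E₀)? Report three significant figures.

n₁/n₀ = (g₁/g₀) exp[−(E₁−E₀)/kT] = (2/5) × exp(−(5ε)/(2.35ε)) = (2/5) × exp(-2.1277) = 0.0476.

0.0476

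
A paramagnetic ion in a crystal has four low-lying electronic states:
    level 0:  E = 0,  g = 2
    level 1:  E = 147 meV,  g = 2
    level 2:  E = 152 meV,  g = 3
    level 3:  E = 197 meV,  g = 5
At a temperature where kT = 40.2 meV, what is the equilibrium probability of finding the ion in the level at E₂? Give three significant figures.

Eᵢ/kT = 0, 3.6567, 3.7811, 4.9005.
Z = Σ gᵢe^(−Eᵢ/kT) = 2·e^(−0) + 2·e^(−3.6567) + 3·e^(−3.7811) + 5·e^(−4.9005) = 2.0000 + 0.051635 + 0.068393 + 0.037214 = 2.1572.
P₂ = g₂ e^(−E₂/kT) / Z = 0.068393/2.1572 = 0.0317.

0.0317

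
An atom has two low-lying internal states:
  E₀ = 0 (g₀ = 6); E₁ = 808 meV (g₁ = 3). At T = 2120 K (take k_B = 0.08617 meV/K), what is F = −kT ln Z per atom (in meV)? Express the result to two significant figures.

k_BT = 0.08617 × 2120 K = 182.7 meV.
Eᵢ/kT = 0, 4.423.
Z = Σ gᵢe^(−Eᵢ/kT) = 6·e^(−0) + 3·e^(−4.423) = 6.000 + 0.03599 = 6.036.
F = −kT ln Z = −182.7 × ln(6.036) = −182.7 × 1.798 = -330 meV.

-330 meV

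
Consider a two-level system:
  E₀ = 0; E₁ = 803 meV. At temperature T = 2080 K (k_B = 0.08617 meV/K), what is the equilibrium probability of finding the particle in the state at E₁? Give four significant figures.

0.01120

k_BT = 0.08617 × 2080 K = 179.234 meV.
Eᵢ/kT = 0, 4.48018.
Z = Σ e^(−Eᵢ/kT) = e^(−0) + e^(−4.48018) = 1.00000 + 0.0113314 = 1.01133.
P₁ = e^(−E₁/kT) / Z = 0.0113314/1.01133 = 0.01120.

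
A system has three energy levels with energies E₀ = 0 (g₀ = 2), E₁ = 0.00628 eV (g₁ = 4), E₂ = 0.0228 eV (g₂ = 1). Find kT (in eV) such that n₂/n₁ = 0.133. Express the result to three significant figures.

n₂/n₁ = (g₂/g₁) exp[−(E₂−E₁)/kT] = 0.133.
⇒ (E₂−E₁)/kT = ln((1/4)/0.133) = ln(1.8797) = 0.63111.
kT = 0.01652 eV / 0.63111 = 0.0262 eV.

0.0262 eV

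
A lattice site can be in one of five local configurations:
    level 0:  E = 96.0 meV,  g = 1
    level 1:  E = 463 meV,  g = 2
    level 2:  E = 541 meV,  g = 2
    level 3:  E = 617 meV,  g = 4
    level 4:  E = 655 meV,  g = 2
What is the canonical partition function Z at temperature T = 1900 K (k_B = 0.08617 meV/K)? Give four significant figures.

Z = 0.8770

k_BT = 0.08617 × 1900 K = 163.723 meV.
Eᵢ/kT = 0.586356, 2.82795, 3.30436, 3.76856, 4.00066.
Z = Σ gᵢe^(−Eᵢ/kT) = 1·e^(−0.586356) + 2·e^(−2.82795) + 2·e^(−3.30436) + 4·e^(−3.76856) + 2·e^(−4.00066) = 0.556351 + 0.118268 + 0.0734454 + 0.0923411 + 0.0366071 = 0.877013.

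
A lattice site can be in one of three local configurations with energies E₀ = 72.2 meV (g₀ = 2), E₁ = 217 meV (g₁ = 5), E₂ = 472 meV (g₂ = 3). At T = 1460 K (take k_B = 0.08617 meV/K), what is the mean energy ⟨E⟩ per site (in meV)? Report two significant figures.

k_BT = 0.08617 × 1460 K = 125.8 meV.
Eᵢ/kT = 0.5739, 1.725, 3.752.
Z = Σ gᵢe^(−Eᵢ/kT) = 2·e^(−0.5739) + 5·e^(−1.725) + 3·e^(−3.752) = 1.127 + 0.8909 + 0.07041 = 2.088.
⟨E⟩ = Σ Eᵢ gᵢe^(−Eᵢ/kT) / Z = (72.2·1.127 + 217·0.8909 + 472·0.07041) / 2.088 = 150 meV.

150 meV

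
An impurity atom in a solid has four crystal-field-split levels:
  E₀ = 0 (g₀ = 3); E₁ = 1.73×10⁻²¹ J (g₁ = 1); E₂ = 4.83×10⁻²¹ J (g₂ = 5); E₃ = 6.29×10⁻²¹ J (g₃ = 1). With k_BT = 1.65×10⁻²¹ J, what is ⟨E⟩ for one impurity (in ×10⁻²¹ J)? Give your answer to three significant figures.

Eᵢ/kT = 0, 1.0485, 2.9273, 3.8121.
Z = Σ gᵢe^(−Eᵢ/kT) = 3·e^(−0) + 1·e^(−1.0485) + 5·e^(−2.9273) + 1·e^(−3.8121) = 3.0000 + 0.35046 + 0.26771 + 0.022102 = 3.6403.
⟨E⟩ = Σ Eᵢ gᵢe^(−Eᵢ/kT) / Z = (0·3.0000 + 1.73·0.35046 + 4.83·0.26771 + 6.29·0.022102) / 3.6403 = 0.560 ×10⁻²¹ J.

0.560 ×10⁻²¹ J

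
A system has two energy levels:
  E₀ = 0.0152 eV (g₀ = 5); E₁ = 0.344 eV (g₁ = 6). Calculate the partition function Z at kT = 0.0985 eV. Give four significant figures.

Eᵢ/kT = 0.154315, 3.49239.
Z = Σ gᵢe^(−Eᵢ/kT) = 5·e^(−0.154315) + 6·e^(−3.49239) = 4.28501 + 0.182568 = 4.46758.

Z = 4.468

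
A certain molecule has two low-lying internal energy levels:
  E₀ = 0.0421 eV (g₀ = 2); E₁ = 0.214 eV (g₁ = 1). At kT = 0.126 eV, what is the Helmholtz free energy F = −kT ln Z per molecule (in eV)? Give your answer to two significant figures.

-0.060 eV

Eᵢ/kT = 0.3341, 1.698.
Z = Σ gᵢe^(−Eᵢ/kT) = 2·e^(−0.3341) + 1·e^(−1.698) = 1.432 + 0.1830 = 1.615.
F = −kT ln Z = −0.126 × ln(1.615) = −0.126 × 0.4793 = -0.060 eV.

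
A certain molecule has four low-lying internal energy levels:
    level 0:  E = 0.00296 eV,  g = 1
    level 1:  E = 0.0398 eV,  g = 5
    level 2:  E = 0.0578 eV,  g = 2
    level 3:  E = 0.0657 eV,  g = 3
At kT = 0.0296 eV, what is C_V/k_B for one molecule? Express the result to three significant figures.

Eᵢ/kT = 0.10000, 1.3446, 1.9527, 2.2196.
Z = Σ gᵢe^(−Eᵢ/kT) = 1·e^(−0.10000) + 5·e^(−1.3446) + 2·e^(−1.9527) + 3·e^(−2.2196) = 0.90484 + 1.3032 + 0.28378 + 0.32596 = 2.8178.
⟨E⟩ = 0.032779 eV, ⟨E²⟩ = 0.0015712 eV².
C_V/k_B = (⟨E²⟩ − ⟨E⟩²)/(kT)² = (0.0015712 − 0.0010745)/0.00087616 = 0.567.

0.567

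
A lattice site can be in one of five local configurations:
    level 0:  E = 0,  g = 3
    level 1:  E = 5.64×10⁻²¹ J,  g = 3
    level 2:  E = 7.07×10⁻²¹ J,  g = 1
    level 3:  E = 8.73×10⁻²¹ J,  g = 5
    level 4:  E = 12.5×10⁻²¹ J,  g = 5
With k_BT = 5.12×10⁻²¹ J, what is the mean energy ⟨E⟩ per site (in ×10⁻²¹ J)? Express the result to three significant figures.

3.71 ×10⁻²¹ J

Eᵢ/kT = 0, 1.1016, 1.3809, 1.7051, 2.4414.
Z = Σ gᵢe^(−Eᵢ/kT) = 3·e^(−0) + 3·e^(−1.1016) + 1·e^(−1.3809) + 5·e^(−1.7051) + 5·e^(−2.4414) = 3.0000 + 0.99702 + 0.25135 + 0.90877 + 0.43519 = 5.5923.
⟨E⟩ = Σ Eᵢ gᵢe^(−Eᵢ/kT) / Z = (0·3.0000 + 5.64·0.99702 + 7.07·0.25135 + 8.73·0.90877 + 12.5·0.43519) / 5.5923 = 3.71 ×10⁻²¹ J.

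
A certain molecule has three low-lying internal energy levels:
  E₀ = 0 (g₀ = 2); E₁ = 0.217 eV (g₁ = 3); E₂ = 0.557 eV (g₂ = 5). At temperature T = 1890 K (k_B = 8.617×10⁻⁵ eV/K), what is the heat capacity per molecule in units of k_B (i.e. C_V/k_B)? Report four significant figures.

0.8246

k_BT = 8.617×10⁻⁵ × 1890 K = 0.162861 eV.
Eᵢ/kT = 0, 1.33242, 3.42009.
Z = Σ gᵢe^(−Eᵢ/kT) = 2·e^(−0) + 3·e^(−1.33242) + 5·e^(−3.42009) = 2.00000 + 0.791514 + 0.163547 = 2.95506.
⟨E⟩ = 0.0889506 eV, ⟨E²⟩ = 0.0297835 eV².
C_V/k_B = (⟨E²⟩ − ⟨E⟩²)/(kT)² = (0.0297835 − 0.00791221)/0.0265237 = 0.8246.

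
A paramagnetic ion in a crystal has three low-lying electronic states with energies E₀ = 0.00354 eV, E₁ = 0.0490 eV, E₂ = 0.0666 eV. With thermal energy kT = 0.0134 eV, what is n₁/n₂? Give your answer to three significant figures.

3.72

n₁/n₂ = exp[−(E₁−E₂)/kT] = exp(−(-0.0176 eV)/(0.0134 eV)) = exp(1.3134) = 3.72.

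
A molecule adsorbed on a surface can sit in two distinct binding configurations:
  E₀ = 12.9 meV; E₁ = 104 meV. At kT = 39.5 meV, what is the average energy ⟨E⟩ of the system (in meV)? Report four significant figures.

Eᵢ/kT = 0.326582, 2.63291.
Z = Σ e^(−Eᵢ/kT) = e^(−0.326582) + e^(−2.63291) = 0.721385 + 0.0718690 = 0.793254.
⟨E⟩ = Σ Eᵢ e^(−Eᵢ/kT) / Z = (12.9·0.721385 + 104·0.0718690) / 0.793254 = 21.15 meV.

21.15 meV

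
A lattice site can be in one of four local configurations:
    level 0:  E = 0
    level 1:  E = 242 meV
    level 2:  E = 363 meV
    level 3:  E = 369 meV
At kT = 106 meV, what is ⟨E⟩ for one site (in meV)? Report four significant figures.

41.07 meV

Eᵢ/kT = 0, 2.28302, 3.42453, 3.48113.
Z = Σ e^(−Eᵢ/kT) = e^(−0) + e^(−2.28302) + e^(−3.42453) + e^(−3.48113) = 1.00000 + 0.101976 + 0.0325646 + 0.0307726 = 1.16531.
⟨E⟩ = Σ Eᵢ e^(−Eᵢ/kT) / Z = (0·1.00000 + 242·0.101976 + 363·0.0325646 + 369·0.0307726) / 1.16531 = 41.07 meV.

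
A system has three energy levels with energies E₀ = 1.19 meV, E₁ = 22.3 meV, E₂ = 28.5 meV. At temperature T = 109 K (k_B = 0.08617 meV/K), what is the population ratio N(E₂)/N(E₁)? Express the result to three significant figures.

k_BT = 0.08617 × 109 K = 9.3925 meV.
n₂/n₁ = exp[−(E₂−E₁)/kT] = exp(−(6.2 meV)/(9.3925 meV)) = exp(-0.66010) = 0.517.

0.517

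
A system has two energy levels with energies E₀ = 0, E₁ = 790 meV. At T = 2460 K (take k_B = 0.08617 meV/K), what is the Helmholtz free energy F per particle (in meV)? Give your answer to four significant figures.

-5.042 meV

k_BT = 0.08617 × 2460 K = 211.978 meV.
Eᵢ/kT = 0, 3.72680.
Z = Σ e^(−Eᵢ/kT) = e^(−0) + e^(−3.72680) = 1.00000 + 0.0240697 = 1.02407.
F = −kT ln Z = −211.978 × ln(1.02407) = −211.978 × 0.0237849 = -5.042 meV.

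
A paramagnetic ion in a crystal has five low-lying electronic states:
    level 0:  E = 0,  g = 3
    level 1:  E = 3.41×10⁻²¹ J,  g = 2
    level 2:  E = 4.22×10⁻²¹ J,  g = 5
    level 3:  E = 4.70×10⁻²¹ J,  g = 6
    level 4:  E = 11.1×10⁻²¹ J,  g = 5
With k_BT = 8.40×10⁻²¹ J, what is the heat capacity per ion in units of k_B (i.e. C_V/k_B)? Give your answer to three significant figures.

0.137

Eᵢ/kT = 0, 0.40595, 0.50238, 0.55952, 1.3214.
Z = Σ gᵢe^(−Eᵢ/kT) = 3·e^(−0) + 2·e^(−0.40595) + 5·e^(−0.50238) + 6·e^(−0.55952) + 5·e^(−1.3214) = 3.0000 + 1.3327 + 3.0254 + 3.4289 + 1.3338 = 12.121.
⟨E⟩ = 3.9793, ⟨E²⟩ = 25.531.
C_V/k_B = (⟨E²⟩ − ⟨E⟩²)/(kT)² = (25.531 − 15.835)/70.560 = 0.137.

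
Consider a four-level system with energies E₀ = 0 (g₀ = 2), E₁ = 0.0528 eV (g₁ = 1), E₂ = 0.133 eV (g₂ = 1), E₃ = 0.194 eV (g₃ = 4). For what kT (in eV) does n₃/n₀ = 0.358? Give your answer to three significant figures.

n₃/n₀ = (g₃/g₀) exp[−(E₃−E₀)/kT] = 0.358.
⇒ (E₃−E₀)/kT = ln((4/2)/0.358) = ln(5.5866) = 1.7204.
kT = 0.194 eV / 1.7204 = 0.113 eV.

0.113 eV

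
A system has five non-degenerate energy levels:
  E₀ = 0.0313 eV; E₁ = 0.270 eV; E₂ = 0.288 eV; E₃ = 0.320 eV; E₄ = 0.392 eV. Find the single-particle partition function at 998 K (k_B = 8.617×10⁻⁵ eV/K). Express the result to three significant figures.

Z = 0.808

k_BT = 8.617×10⁻⁵ × 998 K = 0.085998 eV.
Eᵢ/kT = 0.36396, 3.1396, 3.3489, 3.7210, 4.5582.
Z = Σ e^(−Eᵢ/kT) = e^(−0.36396) + e^(−3.1396) + e^(−3.3489) + e^(−3.7210) + e^(−4.5582) = 0.69492 + 0.043300 + 0.035123 + 0.024210 + 0.010481 = 0.80803.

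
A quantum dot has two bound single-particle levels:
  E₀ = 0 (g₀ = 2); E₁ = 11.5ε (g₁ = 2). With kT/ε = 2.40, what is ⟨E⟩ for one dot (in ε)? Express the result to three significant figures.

0.0946 ε

Eᵢ/kT = 0, 4.7917.
Z = Σ gᵢe^(−Eᵢ/kT) = 2·e^(−0) + 2·e^(−4.7917) = 2.0000 + 0.016597 = 2.0166.
⟨E⟩ = Σ Eᵢ gᵢe^(−Eᵢ/kT) / Z = (0·2.0000 + 11.5·0.016597) / 2.0166 = 0.0946 ε.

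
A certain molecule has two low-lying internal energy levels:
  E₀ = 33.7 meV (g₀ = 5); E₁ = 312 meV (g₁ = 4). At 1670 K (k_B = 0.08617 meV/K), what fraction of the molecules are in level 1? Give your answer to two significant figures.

0.10

k_BT = 0.08617 × 1670 K = 143.9 meV.
Eᵢ/kT = 0.2342, 2.168.
Z = Σ gᵢe^(−Eᵢ/kT) = 5·e^(−0.2342) + 4·e^(−2.168) = 3.956 + 0.4576 = 4.414.
P₁ = g₁ e^(−E₁/kT) / Z = 0.4576/4.414 = 0.10.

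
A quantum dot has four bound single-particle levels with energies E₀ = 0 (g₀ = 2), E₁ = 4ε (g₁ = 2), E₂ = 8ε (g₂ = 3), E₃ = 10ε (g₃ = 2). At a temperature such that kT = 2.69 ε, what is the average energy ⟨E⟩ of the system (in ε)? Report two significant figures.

Eᵢ/kT = 0, 1.487, 2.974, 3.717.
Z = Σ gᵢe^(−Eᵢ/kT) = 2·e^(−0) + 2·e^(−1.487) + 3·e^(−2.974) + 2·e^(−3.717) = 2.000 + 0.4521 + 0.1533 + 0.04861 = 2.654.
⟨E⟩ = Σ Eᵢ gᵢe^(−Eᵢ/kT) / Z = (0·2.000 + 4·0.4521 + 8·0.1533 + 10·0.04861) / 2.654 = 1.3 ε.

1.3 ε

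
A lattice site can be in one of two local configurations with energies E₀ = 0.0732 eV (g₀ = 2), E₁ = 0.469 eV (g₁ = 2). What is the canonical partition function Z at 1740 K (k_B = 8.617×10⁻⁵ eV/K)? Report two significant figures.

k_BT = 8.617×10⁻⁵ × 1740 K = 0.1499 eV.
Eᵢ/kT = 0.4883, 3.129.
Z = Σ gᵢe^(−Eᵢ/kT) = 2·e^(−0.4883) + 2·e^(−3.129) = 1.227 + 0.08752 = 1.315.

Z = 1.3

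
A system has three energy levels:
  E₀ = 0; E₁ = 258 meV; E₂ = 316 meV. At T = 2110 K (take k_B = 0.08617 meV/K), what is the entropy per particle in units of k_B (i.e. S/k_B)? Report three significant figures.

k_BT = 0.08617 × 2110 K = 181.82 meV.
Eᵢ/kT = 0, 1.4190, 1.7380.
Z = Σ e^(−Eᵢ/kT) = e^(−0) + e^(−1.4190) + e^(−1.7380) = 1.0000 + 0.24196 + 0.17587 = 1.4178.
⟨E⟩ = Σ EᵢPᵢ = 83.228 meV.
S/k_B = ln Z + ⟨E⟩/kT = ln(1.4178) + 83.228/181.82 = 0.34911 + 0.45775 = 0.807.

0.807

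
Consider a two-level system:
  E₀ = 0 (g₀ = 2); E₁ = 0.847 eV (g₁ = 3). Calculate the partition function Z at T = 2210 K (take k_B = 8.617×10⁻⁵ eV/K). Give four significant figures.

Z = 2.035

k_BT = 8.617×10⁻⁵ × 2210 K = 0.190436 eV.
Eᵢ/kT = 0, 4.44769.
Z = Σ gᵢe^(−Eᵢ/kT) = 2·e^(−0) + 3·e^(−4.44769) = 2.00000 + 0.0351167 = 2.03512.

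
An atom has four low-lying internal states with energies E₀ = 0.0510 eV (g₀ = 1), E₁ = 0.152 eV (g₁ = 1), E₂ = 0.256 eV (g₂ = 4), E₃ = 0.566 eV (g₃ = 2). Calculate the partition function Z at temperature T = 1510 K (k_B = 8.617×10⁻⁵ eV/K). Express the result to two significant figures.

k_BT = 8.617×10⁻⁵ × 1510 K = 0.1301 eV.
Eᵢ/kT = 0.3920, 1.168, 1.968, 4.350.
Z = Σ gᵢe^(−Eᵢ/kT) = 1·e^(−0.3920) + 1·e^(−1.168) + 4·e^(−1.968) + 2·e^(−4.350) = 0.6757 + 0.3110 + 0.5589 + 0.02581 = 1.571.

Z = 1.6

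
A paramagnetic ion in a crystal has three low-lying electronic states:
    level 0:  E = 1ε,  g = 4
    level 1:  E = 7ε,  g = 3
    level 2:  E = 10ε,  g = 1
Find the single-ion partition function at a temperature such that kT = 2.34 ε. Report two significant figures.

Eᵢ/kT = 0.4274, 2.991, 4.274.
Z = Σ gᵢe^(−Eᵢ/kT) = 4·e^(−0.4274) + 3·e^(−2.991) + 1·e^(−4.274) = 2.609 + 0.1507 + 0.01393 = 2.774.

Z = 2.8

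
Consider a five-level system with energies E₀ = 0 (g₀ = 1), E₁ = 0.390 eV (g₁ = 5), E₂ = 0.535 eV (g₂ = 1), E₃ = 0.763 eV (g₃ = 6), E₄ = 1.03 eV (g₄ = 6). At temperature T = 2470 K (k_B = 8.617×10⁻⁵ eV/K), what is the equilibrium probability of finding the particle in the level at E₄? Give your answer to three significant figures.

0.0227

k_BT = 8.617×10⁻⁵ × 2470 K = 0.21284 eV.
Eᵢ/kT = 0, 1.8324, 2.5136, 3.5849, 4.8393.
Z = Σ gᵢe^(−Eᵢ/kT) = 1·e^(−0) + 5·e^(−1.8324) + 1·e^(−2.5136) + 6·e^(−3.5849) + 6·e^(−4.8393) = 1.0000 + 0.80015 + 0.080976 + 0.16644 + 0.047476 = 2.0950.
P₄ = g₄ e^(−E₄/kT) / Z = 0.047476/2.0950 = 0.0227.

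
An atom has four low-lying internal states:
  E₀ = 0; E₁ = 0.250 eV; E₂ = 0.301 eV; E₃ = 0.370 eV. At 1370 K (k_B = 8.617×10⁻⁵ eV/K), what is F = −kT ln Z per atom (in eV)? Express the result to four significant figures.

k_BT = 8.617×10⁻⁵ × 1370 K = 0.118053 eV.
Eᵢ/kT = 0, 2.11769, 2.54970, 3.13419.
Z = Σ e^(−Eᵢ/kT) = e^(−0) + e^(−2.11769) + e^(−2.54970) + e^(−3.13419) = 1.00000 + 0.120309 + 0.0781051 + 0.0435350 = 1.24195.
F = −kT ln Z = −0.118053 × ln(1.24195) = −0.118053 × 0.216683 = -0.02558 eV.

-0.02558 eV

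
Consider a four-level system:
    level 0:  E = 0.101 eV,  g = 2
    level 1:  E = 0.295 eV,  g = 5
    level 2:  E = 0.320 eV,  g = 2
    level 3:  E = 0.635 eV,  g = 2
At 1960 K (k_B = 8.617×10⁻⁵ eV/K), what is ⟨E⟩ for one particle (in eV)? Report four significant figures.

k_BT = 8.617×10⁻⁵ × 1960 K = 0.168893 eV.
Eᵢ/kT = 0.598012, 1.74667, 1.89469, 3.75978.
Z = Σ gᵢe^(−Eᵢ/kT) = 2·e^(−0.598012) + 5·e^(−1.74667) + 2·e^(−1.89469) + 2·e^(−3.75978) = 1.09981 + 0.871768 + 0.300730 + 0.0465777 = 2.31889.
⟨E⟩ = Σ Eᵢ gᵢe^(−Eᵢ/kT) / Z = (0.101·1.09981 + 0.295·0.871768 + 0.320·0.300730 + 0.635·0.0465777) / 2.31889 = 0.2131 eV.

0.2131 eV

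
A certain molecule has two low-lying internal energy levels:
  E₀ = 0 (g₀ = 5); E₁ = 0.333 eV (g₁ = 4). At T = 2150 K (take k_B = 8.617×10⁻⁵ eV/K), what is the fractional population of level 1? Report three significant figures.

0.117

k_BT = 8.617×10⁻⁵ × 2150 K = 0.18527 eV.
Eᵢ/kT = 0, 1.7974.
Z = Σ gᵢe^(−Eᵢ/kT) = 5·e^(−0) + 4·e^(−1.7974) = 5.0000 + 0.66292 = 5.6629.
P₁ = g₁ e^(−E₁/kT) / Z = 0.66292/5.6629 = 0.117.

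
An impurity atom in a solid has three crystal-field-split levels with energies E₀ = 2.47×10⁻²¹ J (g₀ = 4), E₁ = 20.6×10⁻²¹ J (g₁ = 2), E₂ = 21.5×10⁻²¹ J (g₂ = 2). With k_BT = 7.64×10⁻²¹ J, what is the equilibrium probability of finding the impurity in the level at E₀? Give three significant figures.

0.919

Eᵢ/kT = 0.32330, 2.6963, 2.8141.
Z = Σ gᵢe^(−Eᵢ/kT) = 4·e^(−0.32330) + 2·e^(−2.6963) + 2·e^(−2.8141) = 2.8950 + 0.13491 + 0.11992 = 3.1498.
P₀ = g₀ e^(−E₀/kT) / Z = 2.8950/3.1498 = 0.919.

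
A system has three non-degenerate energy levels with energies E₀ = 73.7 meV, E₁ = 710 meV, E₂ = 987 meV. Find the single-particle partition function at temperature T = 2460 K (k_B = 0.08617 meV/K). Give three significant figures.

k_BT = 0.08617 × 2460 K = 211.98 meV.
Eᵢ/kT = 0.34767, 3.3494, 4.6561.
Z = Σ e^(−Eᵢ/kT) = e^(−0.34767) + e^(−3.3494) + e^(−4.6561) = 0.70633 + 0.035105 + 0.0095035 = 0.75094.

Z = 0.751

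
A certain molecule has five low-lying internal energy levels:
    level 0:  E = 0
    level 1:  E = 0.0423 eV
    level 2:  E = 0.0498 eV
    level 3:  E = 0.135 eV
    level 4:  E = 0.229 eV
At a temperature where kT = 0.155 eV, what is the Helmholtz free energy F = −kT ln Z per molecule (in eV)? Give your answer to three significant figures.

Eᵢ/kT = 0, 0.27290, 0.32129, 0.87097, 1.4774.
Z = Σ e^(−Eᵢ/kT) = e^(−0) + e^(−0.27290) + e^(−0.32129) + e^(−0.87097) + e^(−1.4774) = 1.0000 + 0.76117 + 0.72521 + 0.41855 + 0.22823 = 3.1332.
F = −kT ln Z = −0.155 × ln(3.1332) = −0.155 × 1.1421 = -0.177 eV.

-0.177 eV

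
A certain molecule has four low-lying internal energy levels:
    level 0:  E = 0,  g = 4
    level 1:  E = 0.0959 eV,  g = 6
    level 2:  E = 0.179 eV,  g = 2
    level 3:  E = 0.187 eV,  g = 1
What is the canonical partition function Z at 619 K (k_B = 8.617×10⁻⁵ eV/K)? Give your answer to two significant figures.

Z = 5.1

k_BT = 8.617×10⁻⁵ × 619 K = 0.05334 eV.
Eᵢ/kT = 0, 1.798, 3.356, 3.506.
Z = Σ gᵢe^(−Eᵢ/kT) = 4·e^(−0) + 6·e^(−1.798) + 2·e^(−3.356) + 1·e^(−3.506) = 4.000 + 0.9938 + 0.06975 + 0.03002 = 5.094.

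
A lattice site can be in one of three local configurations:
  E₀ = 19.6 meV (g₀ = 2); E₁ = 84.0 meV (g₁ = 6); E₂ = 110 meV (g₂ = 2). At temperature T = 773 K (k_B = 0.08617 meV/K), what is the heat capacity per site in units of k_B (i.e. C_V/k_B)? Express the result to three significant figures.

k_BT = 0.08617 × 773 K = 66.609 meV.
Eᵢ/kT = 0.29425, 1.2611, 1.6514.
Z = Σ gᵢe^(−Eᵢ/kT) = 2·e^(−0.29425) + 6·e^(−1.2611) + 2·e^(−1.6514) = 1.4902 + 1.7001 + 0.38356 = 3.5739.
⟨E⟩ = 59.937 meV, ⟨E²⟩ = 4815.3 meV².
C_V/k_B = (⟨E²⟩ − ⟨E⟩²)/(kT)² = (4815.3 − 3592.4)/4436.8 = 0.276.

0.276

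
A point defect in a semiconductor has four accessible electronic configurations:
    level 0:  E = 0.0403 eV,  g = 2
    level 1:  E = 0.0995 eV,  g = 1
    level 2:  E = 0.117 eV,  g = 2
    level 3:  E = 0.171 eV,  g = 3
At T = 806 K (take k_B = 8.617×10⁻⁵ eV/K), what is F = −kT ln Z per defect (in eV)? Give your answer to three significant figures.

-0.0476 eV

k_BT = 8.617×10⁻⁵ × 806 K = 0.069453 eV.
Eᵢ/kT = 0.58025, 1.4326, 1.6846, 2.4621.
Z = Σ gᵢe^(−Eᵢ/kT) = 2·e^(−0.58025) + 1·e^(−1.4326) + 2·e^(−1.6846) + 3·e^(−2.4621) = 1.1195 + 0.23869 + 0.37104 + 0.25577 = 1.9850.
F = −kT ln Z = −0.069453 × ln(1.9850) = −0.069453 × 0.68562 = -0.0476 eV.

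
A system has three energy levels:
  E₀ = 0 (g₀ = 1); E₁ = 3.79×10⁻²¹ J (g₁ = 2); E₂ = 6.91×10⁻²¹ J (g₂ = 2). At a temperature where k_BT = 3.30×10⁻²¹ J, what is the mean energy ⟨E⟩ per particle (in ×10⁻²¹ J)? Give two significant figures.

Eᵢ/kT = 0, 1.148, 2.094.
Z = Σ gᵢe^(−Eᵢ/kT) = 1·e^(−0) + 2·e^(−1.148) + 2·e^(−2.094) = 1.000 + 0.6345 + 0.2464 = 1.881.
⟨E⟩ = Σ Eᵢ gᵢe^(−Eᵢ/kT) / Z = (0·1.000 + 3.79·0.6345 + 6.91·0.2464) / 1.881 = 2.2 ×10⁻²¹ J.

2.2 ×10⁻²¹ J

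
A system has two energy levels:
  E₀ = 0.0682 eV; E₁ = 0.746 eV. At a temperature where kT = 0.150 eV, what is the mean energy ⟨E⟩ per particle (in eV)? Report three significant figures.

Eᵢ/kT = 0.45467, 4.9733.
Z = Σ e^(−Eᵢ/kT) = e^(−0.45467) + e^(−4.9733) = 0.63466 + 0.0069203 = 0.64158.
⟨E⟩ = Σ Eᵢ e^(−Eᵢ/kT) / Z = (0.0682·0.63466 + 0.746·0.0069203) / 0.64158 = 0.0755 eV.

0.0755 eV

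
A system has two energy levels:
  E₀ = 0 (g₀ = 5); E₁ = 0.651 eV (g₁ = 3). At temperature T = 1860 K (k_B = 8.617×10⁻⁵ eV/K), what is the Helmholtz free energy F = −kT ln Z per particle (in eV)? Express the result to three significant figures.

-0.260 eV

k_BT = 8.617×10⁻⁵ × 1860 K = 0.16028 eV.
Eᵢ/kT = 0, 4.0616.
Z = Σ gᵢe^(−Eᵢ/kT) = 5·e^(−0) + 3·e^(−4.0616) = 5.0000 + 0.051664 = 5.0517.
F = −kT ln Z = −0.16028 × ln(5.0517) = −0.16028 × 1.6197 = -0.260 eV.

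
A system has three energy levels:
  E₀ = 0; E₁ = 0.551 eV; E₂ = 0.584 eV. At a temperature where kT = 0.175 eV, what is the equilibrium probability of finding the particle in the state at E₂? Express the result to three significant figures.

Eᵢ/kT = 0, 3.1486, 3.3371.
Z = Σ e^(−Eᵢ/kT) = e^(−0) + e^(−3.1486) + e^(−3.3371) = 1.0000 + 0.042912 + 0.035540 = 1.0785.
P₂ = e^(−E₂/kT) / Z = 0.035540/1.0785 = 0.0330.

0.0330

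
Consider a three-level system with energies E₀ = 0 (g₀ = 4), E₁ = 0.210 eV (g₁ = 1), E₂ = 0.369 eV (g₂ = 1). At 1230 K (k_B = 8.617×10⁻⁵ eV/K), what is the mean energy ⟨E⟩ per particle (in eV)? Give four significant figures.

0.009669 eV

k_BT = 8.617×10⁻⁵ × 1230 K = 0.105989 eV.
Eᵢ/kT = 0, 1.98134, 3.48149.
Z = Σ gᵢe^(−Eᵢ/kT) = 4·e^(−0) + 1·e^(−1.98134) + 1·e^(−3.48149) = 4.00000 + 0.137884 + 0.0307615 = 4.16865.
⟨E⟩ = Σ Eᵢ gᵢe^(−Eᵢ/kT) / Z = (0·4.00000 + 0.210·0.137884 + 0.369·0.0307615) / 4.16865 = 0.009669 eV.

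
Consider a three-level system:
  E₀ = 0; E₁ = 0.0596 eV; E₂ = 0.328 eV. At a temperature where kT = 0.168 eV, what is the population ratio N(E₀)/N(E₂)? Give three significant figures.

7.05

n₀/n₂ = exp[−(E₀−E₂)/kT] = exp(−(-0.328 eV)/(0.168 eV)) = exp(1.9524) = 7.05.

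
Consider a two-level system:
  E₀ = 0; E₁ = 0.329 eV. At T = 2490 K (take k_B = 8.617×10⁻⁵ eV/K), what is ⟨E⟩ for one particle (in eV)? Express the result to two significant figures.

k_BT = 8.617×10⁻⁵ × 2490 K = 0.2146 eV.
Eᵢ/kT = 0, 1.533.
Z = Σ e^(−Eᵢ/kT) = e^(−0) + e^(−1.533) = 1.000 + 0.2159 = 1.216.
⟨E⟩ = Σ Eᵢ e^(−Eᵢ/kT) / Z = (0·1.000 + 0.329·0.2159) / 1.216 = 0.058 eV.

0.058 eV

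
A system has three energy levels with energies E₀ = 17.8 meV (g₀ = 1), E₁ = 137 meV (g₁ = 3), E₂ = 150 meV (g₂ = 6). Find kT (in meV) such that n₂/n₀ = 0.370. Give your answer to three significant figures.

n₂/n₀ = (g₂/g₀) exp[−(E₂−E₀)/kT] = 0.370.
⇒ (E₂−E₀)/kT = ln((6/1)/0.370) = ln(16.216) = 2.7860.
kT = 132.2 meV / 2.7860 = 47.5 meV.

47.5 meV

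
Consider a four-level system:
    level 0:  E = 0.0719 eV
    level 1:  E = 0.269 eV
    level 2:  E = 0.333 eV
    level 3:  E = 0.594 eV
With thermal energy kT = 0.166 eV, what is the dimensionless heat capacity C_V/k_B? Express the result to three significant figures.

Eᵢ/kT = 0.43313, 1.6205, 2.0060, 3.5783.
Z = Σ e^(−Eᵢ/kT) = e^(−0.43313) + e^(−1.6205) + e^(−2.0060) + e^(−3.5783) = 0.64848 + 0.19780 + 0.13453 + 0.027923 = 1.0087.
⟨E⟩ = 0.15983 eV, ⟨E²⟩ = 0.042070 eV².
C_V/k_B = (⟨E²⟩ − ⟨E⟩²)/(kT)² = (0.042070 − 0.025546)/0.027556 = 0.600.

0.600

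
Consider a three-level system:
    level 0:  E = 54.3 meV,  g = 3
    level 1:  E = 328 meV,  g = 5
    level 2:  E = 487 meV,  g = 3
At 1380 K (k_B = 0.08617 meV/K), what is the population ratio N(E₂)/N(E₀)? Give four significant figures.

0.02629

k_BT = 0.08617 × 1380 K = 118.915 meV.
n₂/n₀ = (g₂/g₀) exp[−(E₂−E₀)/kT] = (3/3) × exp(−(432.7 meV)/(118.915 meV)) = (3/3) × exp(-3.63873) = 0.02629.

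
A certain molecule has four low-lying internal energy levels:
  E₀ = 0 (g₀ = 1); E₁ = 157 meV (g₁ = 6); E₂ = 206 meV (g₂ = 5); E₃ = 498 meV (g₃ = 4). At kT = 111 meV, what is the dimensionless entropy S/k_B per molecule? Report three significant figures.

Eᵢ/kT = 0, 1.4144, 1.8559, 4.4865.
Z = Σ gᵢe^(−Eᵢ/kT) = 1·e^(−0) + 6·e^(−1.4144) + 5·e^(−1.8559) + 4·e^(−4.4865) = 1.0000 + 1.4584 + 0.78156 + 0.045040 = 3.2850.
⟨E⟩ = Σ EᵢPᵢ = 125.54 meV.
S/k_B = ln Z + ⟨E⟩/kT = ln(3.2850) + 125.54/111 = 1.1894 + 1.1310 = 2.32.

2.32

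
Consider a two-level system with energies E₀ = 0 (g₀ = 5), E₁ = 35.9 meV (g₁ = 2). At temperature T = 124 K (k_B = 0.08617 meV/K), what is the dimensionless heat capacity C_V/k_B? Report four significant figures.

0.1526

k_BT = 0.08617 × 124 K = 10.6851 meV.
Eᵢ/kT = 0, 3.35982.
Z = Σ gᵢe^(−Eᵢ/kT) = 5·e^(−0) + 2·e^(−3.35982) = 5.00000 + 0.0694830 = 5.06948.
⟨E⟩ = 0.492050 meV, ⟨E²⟩ = 17.6646 meV².
C_V/k_B = (⟨E²⟩ − ⟨E⟩²)/(kT)² = (17.6646 − 0.242113)/114.171 = 0.1526.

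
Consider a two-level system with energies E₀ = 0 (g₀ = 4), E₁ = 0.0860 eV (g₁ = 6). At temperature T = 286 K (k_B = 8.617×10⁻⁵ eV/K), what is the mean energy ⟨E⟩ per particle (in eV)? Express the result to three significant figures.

0.00376 eV

k_BT = 8.617×10⁻⁵ × 286 K = 0.024645 eV.
Eᵢ/kT = 0, 3.4896.
Z = Σ gᵢe^(−Eᵢ/kT) = 4·e^(−0) + 6·e^(−3.4896) = 4.0000 + 0.18308 = 4.1831.
⟨E⟩ = Σ Eᵢ gᵢe^(−Eᵢ/kT) / Z = (0·4.0000 + 0.0860·0.18308) / 4.1831 = 0.00376 eV.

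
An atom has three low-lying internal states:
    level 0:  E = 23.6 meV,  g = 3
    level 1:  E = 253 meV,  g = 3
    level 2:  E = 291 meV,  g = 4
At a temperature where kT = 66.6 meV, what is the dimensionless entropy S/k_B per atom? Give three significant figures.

1.35

Eᵢ/kT = 0.35435, 3.7988, 4.3694.
Z = Σ gᵢe^(−Eᵢ/kT) = 3·e^(−0.35435) + 3·e^(−3.7988) + 4·e^(−4.3694) = 2.1049 + 0.067193 + 0.050635 = 2.2227.
⟨E⟩ = Σ EᵢPᵢ = 36.627 meV.
S/k_B = ln Z + ⟨E⟩/kT = ln(2.2227) + 36.627/66.6 = 0.79872 + 0.54995 = 1.35.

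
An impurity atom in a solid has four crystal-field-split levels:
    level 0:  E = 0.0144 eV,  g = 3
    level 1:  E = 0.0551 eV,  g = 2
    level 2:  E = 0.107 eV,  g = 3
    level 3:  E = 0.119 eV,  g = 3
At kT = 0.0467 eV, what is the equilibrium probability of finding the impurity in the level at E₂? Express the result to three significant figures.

0.0904

Eᵢ/kT = 0.30835, 1.1799, 2.2912, 2.5482.
Z = Σ gᵢe^(−Eᵢ/kT) = 3·e^(−0.30835) + 2·e^(−1.1799) + 3·e^(−2.2912) + 3·e^(−2.5482) = 2.2040 + 0.61462 + 0.30344 + 0.23467 = 3.3567.
P₂ = g₂ e^(−E₂/kT) / Z = 0.30344/3.3567 = 0.0904.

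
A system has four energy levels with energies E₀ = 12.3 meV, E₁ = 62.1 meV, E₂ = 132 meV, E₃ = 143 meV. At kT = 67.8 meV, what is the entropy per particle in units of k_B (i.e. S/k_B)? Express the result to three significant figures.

Eᵢ/kT = 0.18142, 0.91593, 1.9469, 2.1091.
Z = Σ e^(−Eᵢ/kT) = e^(−0.18142) + e^(−0.91593) + e^(−1.9469) + e^(−2.1091) = 0.83408 + 0.40014 + 0.14272 + 0.12135 = 1.4983.
⟨E⟩ = Σ EᵢPᵢ = 47.587 meV.
S/k_B = ln Z + ⟨E⟩/kT = ln(1.4983) + 47.587/67.8 = 0.40433 + 0.70187 = 1.11.

1.11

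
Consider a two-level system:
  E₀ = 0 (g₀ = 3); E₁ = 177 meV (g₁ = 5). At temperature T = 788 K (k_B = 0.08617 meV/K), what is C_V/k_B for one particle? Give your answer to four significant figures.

k_BT = 0.08617 × 788 K = 67.9020 meV.
Eᵢ/kT = 0, 2.60670.
Z = Σ gᵢe^(−Eᵢ/kT) = 3·e^(−0) + 5·e^(−2.60670) = 3.00000 + 0.368888 = 3.36889.
⟨E⟩ = 19.3812 meV, ⟨E²⟩ = 3430.47 meV².
C_V/k_B = (⟨E²⟩ − ⟨E⟩²)/(kT)² = (3430.47 − 375.631)/4610.68 = 0.6626.

0.6626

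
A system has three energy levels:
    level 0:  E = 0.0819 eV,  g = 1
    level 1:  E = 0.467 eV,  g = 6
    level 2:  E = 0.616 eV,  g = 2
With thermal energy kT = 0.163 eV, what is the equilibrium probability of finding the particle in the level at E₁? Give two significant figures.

Eᵢ/kT = 0.5025, 2.865, 3.779.
Z = Σ gᵢe^(−Eᵢ/kT) = 1·e^(−0.5025) + 6·e^(−2.865) + 2·e^(−3.779) = 0.6050 + 0.3419 + 0.04569 = 0.9926.
P₁ = g₁ e^(−E₁/kT) / Z = 0.3419/0.9926 = 0.34.

0.34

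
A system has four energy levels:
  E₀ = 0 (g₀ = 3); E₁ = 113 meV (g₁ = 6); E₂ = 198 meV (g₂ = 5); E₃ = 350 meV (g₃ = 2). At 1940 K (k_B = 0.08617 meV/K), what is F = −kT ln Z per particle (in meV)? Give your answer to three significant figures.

-344 meV

k_BT = 0.08617 × 1940 K = 167.17 meV.
Eᵢ/kT = 0, 0.67596, 1.1844, 2.0937.
Z = Σ gᵢe^(−Eᵢ/kT) = 3·e^(−0) + 6·e^(−0.67596) + 5·e^(−1.1844) + 2·e^(−2.0937) = 3.0000 + 3.0520 + 1.5296 + 0.24646 = 7.8281.
F = −kT ln Z = −167.17 × ln(7.8281) = −167.17 × 2.0577 = -344 meV.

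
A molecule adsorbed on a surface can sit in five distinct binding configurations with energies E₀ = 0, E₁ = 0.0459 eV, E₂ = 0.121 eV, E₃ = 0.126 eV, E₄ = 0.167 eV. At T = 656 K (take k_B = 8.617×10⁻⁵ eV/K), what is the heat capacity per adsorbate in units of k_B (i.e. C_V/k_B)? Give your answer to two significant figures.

0.72

k_BT = 8.617×10⁻⁵ × 656 K = 0.05653 eV.
Eᵢ/kT = 0, 0.8120, 2.140, 2.229, 2.954.
Z = Σ e^(−Eᵢ/kT) = e^(−0) + e^(−0.8120) + e^(−2.140) + e^(−2.229) + e^(−2.954) = 1.000 + 0.4440 + 0.1177 + 0.1076 + 0.05213 = 1.721.
⟨E⟩ = 0.03305 eV, ⟨E²⟩ = 0.003382 eV².
C_V/k_B = (⟨E²⟩ − ⟨E⟩²)/(kT)² = (0.003382 − 0.001092)/0.003196 = 0.72.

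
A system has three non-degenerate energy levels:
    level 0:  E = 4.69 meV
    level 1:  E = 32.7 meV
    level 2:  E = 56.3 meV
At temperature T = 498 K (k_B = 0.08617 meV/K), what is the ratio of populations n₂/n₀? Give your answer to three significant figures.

0.300

k_BT = 0.08617 × 498 K = 42.913 meV.
n₂/n₀ = exp[−(E₂−E₀)/kT] = exp(−(51.61 meV)/(42.913 meV)) = exp(-1.2027) = 0.300.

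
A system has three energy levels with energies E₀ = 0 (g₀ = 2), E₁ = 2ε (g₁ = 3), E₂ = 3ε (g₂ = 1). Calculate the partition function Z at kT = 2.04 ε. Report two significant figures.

Z = 3.4

Eᵢ/kT = 0, 0.9804, 1.471.
Z = Σ gᵢe^(−Eᵢ/kT) = 2·e^(−0) + 3·e^(−0.9804) + 1·e^(−1.471) = 2.000 + 1.125 + 0.2297 = 3.355.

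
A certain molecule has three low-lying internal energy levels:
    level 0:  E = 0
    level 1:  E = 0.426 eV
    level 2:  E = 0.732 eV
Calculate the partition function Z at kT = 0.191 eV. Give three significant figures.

Z = 1.13

Eᵢ/kT = 0, 2.2304, 3.8325.
Z = Σ e^(−Eᵢ/kT) = e^(−0) + e^(−2.2304) + e^(−3.8325) = 1.0000 + 0.10749 + 0.021655 = 1.1291.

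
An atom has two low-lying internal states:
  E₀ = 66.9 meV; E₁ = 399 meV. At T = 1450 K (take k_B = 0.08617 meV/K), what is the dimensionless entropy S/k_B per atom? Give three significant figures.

0.242

k_BT = 0.08617 × 1450 K = 124.95 meV.
Eᵢ/kT = 0.53541, 3.1933.
Z = Σ e^(−Eᵢ/kT) = e^(−0.53541) + e^(−3.1933) = 0.58543 + 0.041036 = 0.62647.
⟨E⟩ = Σ EᵢPᵢ = 88.653 meV.
S/k_B = ln Z + ⟨E⟩/kT = ln(0.62647) + 88.653/124.95 = -0.46765 + 0.70951 = 0.242.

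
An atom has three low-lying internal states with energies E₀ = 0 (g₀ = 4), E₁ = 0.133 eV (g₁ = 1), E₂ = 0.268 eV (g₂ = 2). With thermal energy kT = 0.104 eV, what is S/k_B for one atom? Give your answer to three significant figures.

1.66

Eᵢ/kT = 0, 1.2788, 2.5769.
Z = Σ gᵢe^(−Eᵢ/kT) = 4·e^(−0) + 1·e^(−1.2788) + 2·e^(−2.5769) = 4.0000 + 0.27837 + 0.15202 = 4.4304.
⟨E⟩ = Σ EᵢPᵢ = 0.017552 eV.
S/k_B = ln Z + ⟨E⟩/kT = ln(4.4304) + 0.017552/0.104 = 1.4885 + 0.16877 = 1.66.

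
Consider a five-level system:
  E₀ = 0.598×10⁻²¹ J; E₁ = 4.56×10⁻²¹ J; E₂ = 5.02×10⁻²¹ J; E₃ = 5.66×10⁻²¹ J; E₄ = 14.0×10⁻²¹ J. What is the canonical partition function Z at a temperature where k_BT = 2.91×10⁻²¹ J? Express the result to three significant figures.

Eᵢ/kT = 0.20550, 1.5670, 1.7251, 1.9450, 4.8110.
Z = Σ e^(−Eᵢ/kT) = e^(−0.20550) + e^(−1.5670) + e^(−1.7251) + e^(−1.9450) + e^(−4.8110) = 0.81424 + 0.20867 + 0.17816 + 0.14299 + 0.0081397 = 1.3522.

Z = 1.35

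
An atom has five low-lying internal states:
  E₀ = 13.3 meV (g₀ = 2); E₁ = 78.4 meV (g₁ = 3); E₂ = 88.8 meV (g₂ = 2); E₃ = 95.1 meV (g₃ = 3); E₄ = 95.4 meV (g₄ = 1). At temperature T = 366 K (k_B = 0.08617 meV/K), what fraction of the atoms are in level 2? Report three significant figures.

k_BT = 0.08617 × 366 K = 31.538 meV.
Eᵢ/kT = 0.42171, 2.4859, 2.8157, 3.0154, 3.0249.
Z = Σ gᵢe^(−Eᵢ/kT) = 2·e^(−0.42171) + 3·e^(−2.4859) + 2·e^(−2.8157) + 3·e^(−3.0154) + 1·e^(−3.0249) = 1.3118 + 0.24975 + 0.11973 + 0.14708 + 0.048563 = 1.8769.
P₂ = g₂ e^(−E₂/kT) / Z = 0.11973/1.8769 = 0.0638.

0.0638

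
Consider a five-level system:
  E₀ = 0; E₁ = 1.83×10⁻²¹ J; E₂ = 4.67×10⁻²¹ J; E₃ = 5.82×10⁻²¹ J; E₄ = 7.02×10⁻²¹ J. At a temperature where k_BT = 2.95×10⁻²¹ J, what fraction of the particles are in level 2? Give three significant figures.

Eᵢ/kT = 0, 0.62034, 1.5831, 1.9729, 2.3797.
Z = Σ e^(−Eᵢ/kT) = e^(−0) + e^(−0.62034) + e^(−1.5831) + e^(−1.9729) + e^(−2.3797) = 1.0000 + 0.53776 + 0.20534 + 0.13905 + 0.092578 = 1.9747.
P₂ = e^(−E₂/kT) / Z = 0.20534/1.9747 = 0.104.

0.104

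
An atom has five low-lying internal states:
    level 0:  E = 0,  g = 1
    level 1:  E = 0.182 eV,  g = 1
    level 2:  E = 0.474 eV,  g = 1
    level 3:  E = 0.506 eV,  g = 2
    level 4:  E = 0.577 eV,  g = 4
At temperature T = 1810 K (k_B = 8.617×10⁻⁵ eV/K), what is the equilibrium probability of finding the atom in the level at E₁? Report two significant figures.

0.20

k_BT = 8.617×10⁻⁵ × 1810 K = 0.1560 eV.
Eᵢ/kT = 0, 1.167, 3.038, 3.244, 3.699.
Z = Σ gᵢe^(−Eᵢ/kT) = 1·e^(−0) + 1·e^(−1.167) + 1·e^(−3.038) + 2·e^(−3.244) + 4·e^(−3.699) = 1.000 + 0.3113 + 0.04793 + 0.07802 + 0.09899 = 1.536.
P₁ = g₁ e^(−E₁/kT) / Z = 0.3113/1.536 = 0.20.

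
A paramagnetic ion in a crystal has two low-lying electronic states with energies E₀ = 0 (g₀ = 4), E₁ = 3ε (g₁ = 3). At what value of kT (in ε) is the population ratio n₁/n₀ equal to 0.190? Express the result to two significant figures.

n₁/n₀ = (g₁/g₀) exp[−(E₁−E₀)/kT] = 0.190.
⇒ (E₁−E₀)/kT = ln((3/4)/0.190) = ln(3.947) = 1.373.
kT = 3ε / 1.373 = 2.2 ε.

2.2 ε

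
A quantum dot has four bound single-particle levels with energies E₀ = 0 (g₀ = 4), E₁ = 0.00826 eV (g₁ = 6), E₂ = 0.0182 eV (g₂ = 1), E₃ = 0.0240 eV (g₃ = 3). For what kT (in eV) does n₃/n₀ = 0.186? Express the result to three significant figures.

0.0172 eV

n₃/n₀ = (g₃/g₀) exp[−(E₃−E₀)/kT] = 0.186.
⇒ (E₃−E₀)/kT = ln((3/4)/0.186) = ln(4.0323) = 1.3943.
kT = 0.0240 eV / 1.3943 = 0.0172 eV.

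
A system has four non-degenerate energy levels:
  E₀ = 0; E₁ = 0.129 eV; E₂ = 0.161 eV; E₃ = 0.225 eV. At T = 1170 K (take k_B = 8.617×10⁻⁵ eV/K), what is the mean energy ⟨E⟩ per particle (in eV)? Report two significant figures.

k_BT = 8.617×10⁻⁵ × 1170 K = 0.1008 eV.
Eᵢ/kT = 0, 1.280, 1.597, 2.232.
Z = Σ e^(−Eᵢ/kT) = e^(−0) + e^(−1.280) + e^(−1.597) + e^(−2.232) = 1.000 + 0.2780 + 0.2025 + 0.1073 = 1.588.
⟨E⟩ = Σ Eᵢ e^(−Eᵢ/kT) / Z = (0·1.000 + 0.129·0.2780 + 0.161·0.2025 + 0.225·0.1073) / 1.588 = 0.058 eV.

0.058 eV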